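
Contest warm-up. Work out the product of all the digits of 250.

2×5×0 = 0

0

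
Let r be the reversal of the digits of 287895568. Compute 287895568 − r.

-577703214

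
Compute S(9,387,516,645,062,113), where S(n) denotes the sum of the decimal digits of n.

67

9+3+8+7+5+1+6+6+4+5+0+6+2+1+1+3 = 67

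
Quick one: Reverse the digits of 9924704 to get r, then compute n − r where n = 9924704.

5850405

Reverse of 9924704 is 4074299.
9924704 − 4074299 = 5850405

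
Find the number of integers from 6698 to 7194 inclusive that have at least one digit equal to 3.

The integers in [6698, 7194] that have at least one digit equal to 3: 6703, 6713, 6723, 6730, 6731, 6732, …, 7183, 7193.
95 qualify.

95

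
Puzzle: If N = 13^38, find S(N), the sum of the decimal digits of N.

178

13^38 = 2137210935411428674141543654682486133398329
Sum of its 43 digits: 178.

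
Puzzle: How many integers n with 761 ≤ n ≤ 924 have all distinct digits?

115

The integers in [761, 924] that have all distinct digits: 761, 762, 763, 764, 765, 768, …, 923, 924.
115 qualify.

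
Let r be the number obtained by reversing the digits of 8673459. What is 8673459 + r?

Reverse of 8673459 is 9543768.
8673459 + 9543768 = 18217227

18217227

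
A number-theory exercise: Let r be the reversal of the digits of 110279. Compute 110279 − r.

Reverse of 110279 is 972011.
110279 − 972011 = -861732

-861732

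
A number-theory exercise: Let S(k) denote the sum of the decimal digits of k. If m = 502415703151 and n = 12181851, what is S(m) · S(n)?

918

S(502415703151) = 5+0+2+4+1+5+7+0+3+1+5+1 = 34.
S(12181851) = 1+2+1+8+1+8+5+1 = 27.
34 · 27 = 918.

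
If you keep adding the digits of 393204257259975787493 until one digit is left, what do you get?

2

3+9+3+2+0+4+2+5+7+2+5+9+9+7+5+7+8+7+4+9+3 = 110
1+1+0 = 2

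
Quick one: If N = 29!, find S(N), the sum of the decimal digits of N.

29! = 8841761993739701954543616000000
Sum of its 31 digits: 126.

126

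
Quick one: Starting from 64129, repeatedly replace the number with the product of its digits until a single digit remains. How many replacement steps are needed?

64129 → 432 → 24 → 8 (3 steps)

3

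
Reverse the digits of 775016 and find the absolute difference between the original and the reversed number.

164439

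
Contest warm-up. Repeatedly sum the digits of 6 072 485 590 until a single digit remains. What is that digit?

1

6+0+7+2+4+8+5+5+9+0 = 46
4+6 = 10
1+0 = 1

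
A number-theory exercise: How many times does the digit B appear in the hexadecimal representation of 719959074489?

1

719959074489 in base 16 is A7A0E7A6B9.
The digit B appears 1 time.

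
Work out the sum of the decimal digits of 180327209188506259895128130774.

131

1+8+0+3+2+7+2+0+9+1+8+8+5+0+6+2+5+9+8+9+5+1+2+8+1+3+0+7+7+4 = 131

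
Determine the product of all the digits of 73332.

7×3×3×3×2 = 378

378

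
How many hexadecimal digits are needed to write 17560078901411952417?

17560078901411952417 in base 16 is F3B1EEB93A7DB721, which has 16 digits.

16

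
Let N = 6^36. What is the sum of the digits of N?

126

6^36 = 10314424798490535546171949056
Sum of its 29 digits: 126.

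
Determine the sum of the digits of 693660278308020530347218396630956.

6+9+3+6+6+0+2+7+8+3+0+8+0+2+0+5+3+0+3+4+7+2+1+8+3+9+6+6+3+0+9+5+6 = 140

140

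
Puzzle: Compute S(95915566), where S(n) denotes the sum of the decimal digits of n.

9+5+9+1+5+5+6+6 = 46

46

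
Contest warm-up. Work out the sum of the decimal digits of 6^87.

6^87 = 50021738714629030177311081962496059484833406150976385567830453518336
Sum of its 68 digits: 288.

288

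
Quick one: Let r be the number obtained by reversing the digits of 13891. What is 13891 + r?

Reverse of 13891 is 19831.
13891 + 19831 = 33722

33722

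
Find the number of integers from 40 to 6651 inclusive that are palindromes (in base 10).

152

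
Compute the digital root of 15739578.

1+5+7+3+9+5+7+8 = 45
4+5 = 9

9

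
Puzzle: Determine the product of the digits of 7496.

1512

7×4×9×6 = 1512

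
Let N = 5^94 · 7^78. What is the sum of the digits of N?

5^94 · 7^78 = 417664466680129549135640996931223392188060473771183713789612745080959309881712309073863533849524376506678891018964350223541259765625
Sum of its 132 digits: 607.

607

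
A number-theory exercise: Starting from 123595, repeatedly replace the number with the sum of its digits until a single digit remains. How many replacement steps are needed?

2

123595 → 25 → 7 (2 steps)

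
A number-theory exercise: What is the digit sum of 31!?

135

31! = 8222838654177922817725562880000000
Sum of its 34 digits: 135.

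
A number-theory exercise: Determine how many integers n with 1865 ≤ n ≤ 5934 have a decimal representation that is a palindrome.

41

The integers in [1865, 5934] that have a decimal representation that is a palindrome: 1881, 1991, 2002, 2112, 2222, 2332, …, 5775, 5885.
41 qualify.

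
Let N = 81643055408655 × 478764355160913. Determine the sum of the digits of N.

135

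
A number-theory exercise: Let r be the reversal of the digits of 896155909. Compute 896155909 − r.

-13395789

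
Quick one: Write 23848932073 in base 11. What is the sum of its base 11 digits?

23848932073 in base 11 is A12911171A.
Digit sum: 10+1+2+9+1+1+1+7+1+10 = 43.

43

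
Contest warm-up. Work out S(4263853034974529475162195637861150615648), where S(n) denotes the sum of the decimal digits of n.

181

4+2+6+3+8+5+3+0+3+4+9+7+4+5+2+9+4+7+5+1+6+2+1+9+5+6+3+7+8+6+1+1+5+0+6+1+5+6+4+8 = 181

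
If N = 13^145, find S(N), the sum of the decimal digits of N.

760

13^145 = 332495739297038865453955824301148040878086855761996914226721779819448441230837837778396193227194828462167904844061547157593170092092697366300067194480595905270093
Sum of its 162 digits: 760.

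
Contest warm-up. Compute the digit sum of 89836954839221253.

87

8+9+8+3+6+9+5+4+8+3+9+2+2+1+2+5+3 = 87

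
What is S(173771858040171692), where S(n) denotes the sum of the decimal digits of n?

1+7+3+7+7+1+8+5+8+0+4+0+1+7+1+6+9+2 = 77

77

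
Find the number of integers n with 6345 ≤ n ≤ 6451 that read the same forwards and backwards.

1

The integers in [6345, 6451] that read the same forwards and backwards: 6446.
1 qualifies.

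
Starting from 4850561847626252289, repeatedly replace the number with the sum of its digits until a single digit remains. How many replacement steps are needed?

2

4850561847626252289 → 90 → 9 (2 steps)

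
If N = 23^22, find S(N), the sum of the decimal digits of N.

148

23^22 = 907846434775996175406740561329
Sum of its 30 digits: 148.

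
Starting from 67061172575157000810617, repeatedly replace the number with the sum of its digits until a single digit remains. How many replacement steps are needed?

3

67061172575157000810617 → 83 → 11 → 2 (3 steps)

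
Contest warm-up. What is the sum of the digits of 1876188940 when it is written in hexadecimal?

70

1876188940 in base 16 is 6FD45F0C.
Digit sum: 6+15+13+4+5+15+0+12 = 70.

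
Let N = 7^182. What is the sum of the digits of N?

7^182 = 6424558419764364314812862549292357551272958886974535323941452800880754378959647257357647038300523145238385190905160291104871496886392334465033172862892049
Sum of its 154 digits: 706.

706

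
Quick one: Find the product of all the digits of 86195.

8×6×1×9×5 = 2160

2160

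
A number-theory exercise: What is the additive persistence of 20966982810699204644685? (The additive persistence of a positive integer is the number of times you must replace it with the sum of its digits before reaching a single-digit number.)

20966982810699204644685 → 114 → 6 (2 steps)

2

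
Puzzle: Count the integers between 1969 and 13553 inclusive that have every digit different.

4862

The integers in [1969, 13553] that have every digit different: 1970, 1972, 1973, 1974, 1975, 1976, …, 13548, 13549.
4862 qualify.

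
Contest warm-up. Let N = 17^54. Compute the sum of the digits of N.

17^54 = 2781261054089634417978685260068829533776361098661640987380359813729
Sum of its 67 digits: 325.

325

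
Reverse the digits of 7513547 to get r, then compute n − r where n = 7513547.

60390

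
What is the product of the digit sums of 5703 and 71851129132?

600

S(5703) = 5+7+0+3 = 15.
S(71851129132) = 7+1+8+5+1+1+2+9+1+3+2 = 40.
15 · 40 = 600.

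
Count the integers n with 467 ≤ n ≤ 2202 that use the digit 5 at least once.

488

The integers in [467, 2202] that use the digit 5 at least once: 475, 485, 495, 500, 501, 502, …, 2185, 2195.
488 qualify.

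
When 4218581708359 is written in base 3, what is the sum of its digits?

4218581708359 in base 3 is 112221021220012201222022021.
Digit sum: 1+1+2+2+2+1+0+2+1+2+2+0+0+1+2+2+0+1+2+2+2+0+2+2+0+2+1 = 35.

35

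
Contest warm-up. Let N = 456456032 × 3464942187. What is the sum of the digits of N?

96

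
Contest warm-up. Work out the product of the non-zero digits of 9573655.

141750

9×5×7×3×6×5×5 = 141750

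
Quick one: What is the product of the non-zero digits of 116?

1×1×6 = 6

6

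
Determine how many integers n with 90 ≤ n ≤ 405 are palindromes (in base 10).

32

The integers in [90, 405] that are palindromes (in base 10): 99, 101, 111, 121, 131, 141, …, 393, 404.
32 qualify.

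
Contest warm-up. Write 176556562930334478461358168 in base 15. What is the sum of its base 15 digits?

142

176556562930334478461358168 in base 15 is 255E521D5B99CD347239413.
Digit sum: 2+5+5+14+5+2+1+13+5+11+9+9+12+13+3+4+7+2+3+9+4+1+3 = 142.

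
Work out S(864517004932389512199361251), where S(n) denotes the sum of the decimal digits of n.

8+6+4+5+1+7+0+0+4+9+3+2+3+8+9+5+1+2+1+9+9+3+6+1+2+5+1 = 114

114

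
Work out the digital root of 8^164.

The digital root of n equals n mod 9 (or 9 when 9 | n), so we need 8^164 mod 9.
8^164 ≡ 1 (mod 9), so the digital root is 1.

1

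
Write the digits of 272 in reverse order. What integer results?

Reversing 272 gives 272.

272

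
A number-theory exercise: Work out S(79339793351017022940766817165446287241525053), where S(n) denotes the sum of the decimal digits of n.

189

7+9+3+3+9+7+9+3+3+5+1+0+1+7+0+2+2+9+4+0+7+6+6+8+1+7+1+6+5+4+4+6+2+8+7+2+4+1+5+2+5+0+5+3 = 189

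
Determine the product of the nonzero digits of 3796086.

3×7×9×6×8×6 = 54432

54432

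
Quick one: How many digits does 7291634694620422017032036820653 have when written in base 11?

30

7291634694620422017032036820653 in base 11 is 4662096333395186303385A5A07AA5, which has 30 digits.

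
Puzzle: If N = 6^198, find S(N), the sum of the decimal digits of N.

630

6^198 = 11856256217000761133249302542188159231749687370958039708207752192642025820822770528307559426132141591578133762963225828637624034458822090066222655331106816
Sum of its 155 digits: 630.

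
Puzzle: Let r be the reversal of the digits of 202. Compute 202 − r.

0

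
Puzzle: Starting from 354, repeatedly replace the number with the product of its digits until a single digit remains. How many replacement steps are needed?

354 → 60 → 0 (2 steps)

2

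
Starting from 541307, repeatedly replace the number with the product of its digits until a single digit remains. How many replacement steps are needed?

1

541307 → 0 (1 step)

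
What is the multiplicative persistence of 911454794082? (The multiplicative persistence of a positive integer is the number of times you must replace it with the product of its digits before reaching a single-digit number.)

1

911454794082 → 0 (1 step)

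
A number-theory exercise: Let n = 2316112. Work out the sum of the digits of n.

2+3+1+6+1+1+2 = 16

16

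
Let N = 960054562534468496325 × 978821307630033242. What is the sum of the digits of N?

174

960054562534468496325 × 978821307630033242 = 939721862296167974653644120261504835650
Sum of its 39 digits: 174.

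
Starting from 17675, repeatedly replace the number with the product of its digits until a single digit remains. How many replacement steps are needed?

2

17675 → 1470 → 0 (2 steps)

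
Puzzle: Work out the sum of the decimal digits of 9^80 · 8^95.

702

9^80 · 8^95 = 1358155570947395175848106439395571573778968140054552635772190067205374320986941200583720605019925777335485744872892323103564200821721189753560557060354425363628032
Sum of its 163 digits: 702.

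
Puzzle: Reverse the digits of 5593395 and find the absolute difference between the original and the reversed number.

Reverse of 5593395 is 5933955.
|5593395 − 5933955| = 340560

340560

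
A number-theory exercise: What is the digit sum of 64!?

64! = 126886932185884164103433389335161480802865516174545192198801894375214704230400000000000000
Sum of its 90 digits: 324.

324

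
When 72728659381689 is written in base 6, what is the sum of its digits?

49

72728659381689 in base 6 is 414403030155524413.
Digit sum: 4+1+4+4+0+3+0+3+0+1+5+5+5+2+4+4+1+3 = 49.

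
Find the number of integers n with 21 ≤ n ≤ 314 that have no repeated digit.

226

The integers in [21, 314] that have no repeated digit: 21, 23, 24, 25, 26, 27, …, 312, 314.
226 qualify.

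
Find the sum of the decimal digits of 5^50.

151

5^50 = 88817841970012523233890533447265625
Sum of its 35 digits: 151.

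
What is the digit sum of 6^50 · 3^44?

324

6^50 · 3^44 = 795971882827097499086662255663969569238038524433689273696256
Sum of its 60 digits: 324.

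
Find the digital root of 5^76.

4

The digital root of n equals n mod 9 (or 9 when 9 | n), so we need 5^76 mod 9.
5^76 ≡ 4 (mod 9), so the digital root is 4.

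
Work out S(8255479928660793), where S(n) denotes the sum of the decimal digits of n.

8+2+5+5+4+7+9+9+2+8+6+6+0+7+9+3 = 90

90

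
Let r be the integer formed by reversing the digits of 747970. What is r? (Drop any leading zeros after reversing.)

Reversing 747970 gives 79747.

79747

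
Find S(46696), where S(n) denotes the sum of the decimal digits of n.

4+6+6+9+6 = 31

31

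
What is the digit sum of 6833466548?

6+8+3+3+4+6+6+5+4+8 = 53

53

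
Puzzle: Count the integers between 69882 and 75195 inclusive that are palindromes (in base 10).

54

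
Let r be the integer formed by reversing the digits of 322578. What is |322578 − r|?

552645

Reverse of 322578 is 875223.
|322578 − 875223| = 552645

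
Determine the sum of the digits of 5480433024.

33

5+4+8+0+4+3+3+0+2+4 = 33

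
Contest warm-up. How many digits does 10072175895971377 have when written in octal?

10072175895971377 in base 8 is 436211346231203061, which has 18 digits.

18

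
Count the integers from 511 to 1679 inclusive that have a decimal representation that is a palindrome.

56

The integers in [511, 1679] that have a decimal representation that is a palindrome: 515, 525, 535, 545, 555, 565, …, 1551, 1661.
56 qualify.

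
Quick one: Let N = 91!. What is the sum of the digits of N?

91! = 135200152767840296255166568759495142147586866476906677791741734597153670771559994765685283954750449427751168336768008192000000000000000000000
Sum of its 141 digits: 594.

594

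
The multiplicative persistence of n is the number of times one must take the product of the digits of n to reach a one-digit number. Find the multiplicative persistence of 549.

549 → 180 → 0 (2 steps)

2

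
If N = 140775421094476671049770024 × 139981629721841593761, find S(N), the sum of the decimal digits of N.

140775421094476671049770024 × 139981629721841593761 = 19705972869583361641256887219688819076683220264
Sum of its 47 digits: 234.

234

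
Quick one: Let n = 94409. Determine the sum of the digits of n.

26

9+4+4+0+9 = 26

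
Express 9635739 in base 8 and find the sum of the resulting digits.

9635739 in base 8 is 44603633.
Digit sum: 4+4+6+0+3+6+3+3 = 29.

29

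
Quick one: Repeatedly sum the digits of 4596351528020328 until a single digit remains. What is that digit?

9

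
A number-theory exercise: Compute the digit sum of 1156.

1+1+5+6 = 13

13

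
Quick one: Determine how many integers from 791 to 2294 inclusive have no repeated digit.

The integers in [791, 2294] that have no repeated digit: 791, 792, 793, 794, 795, 796, …, 2197, 2198.
767 qualify.

767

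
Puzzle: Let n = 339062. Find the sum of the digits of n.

23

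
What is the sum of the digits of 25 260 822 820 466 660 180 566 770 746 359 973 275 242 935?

197

2+5+2+6+0+8+2+2+8+2+0+4+6+6+6+6+0+1+8+0+5+6+6+7+7+0+7+4+6+3+5+9+9+7+3+2+7+5+2+4+2+9+3+5 = 197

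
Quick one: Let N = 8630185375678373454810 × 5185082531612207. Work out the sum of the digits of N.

168

8630185375678373454810 × 5185082531612207 = 44748223436005066373317378901758865670
Sum of its 38 digits: 168.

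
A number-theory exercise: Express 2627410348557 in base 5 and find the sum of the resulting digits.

33

2627410348557 in base 5 is 321021414022123212.
Digit sum: 3+2+1+0+2+1+4+1+4+0+2+2+1+2+3+2+1+2 = 33.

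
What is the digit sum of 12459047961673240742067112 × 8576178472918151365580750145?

228

12459047961673240742067112 × 8576178472918151365580750145 = 106851018921956820250435618295219084807983262893731240
Sum of its 54 digits: 228.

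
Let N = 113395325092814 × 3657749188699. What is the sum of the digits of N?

146

113395325092814 × 3657749188699 = 414771658360499765374908986
Sum of its 27 digits: 146.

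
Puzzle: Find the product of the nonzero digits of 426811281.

6144

4×2×6×8×1×1×2×8×1 = 6144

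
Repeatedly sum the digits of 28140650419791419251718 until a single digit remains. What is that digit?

5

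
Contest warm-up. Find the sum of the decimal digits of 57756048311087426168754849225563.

5+7+7+5+6+0+4+8+3+1+1+0+8+7+4+2+6+1+6+8+7+5+4+8+4+9+2+2+5+5+6+3 = 149

149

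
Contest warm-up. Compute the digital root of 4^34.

4

The digital root of n equals n mod 9 (or 9 when 9 | n), so we need 4^34 mod 9.
4^34 ≡ 4 (mod 9), so the digital root is 4.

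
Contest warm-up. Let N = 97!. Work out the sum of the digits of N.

648

97! = 96192759682482119853328425949563698712343813919172976158104477319333745612481875498805879175589072651261284189679678167647067832320000000000000000000000
Sum of its 152 digits: 648.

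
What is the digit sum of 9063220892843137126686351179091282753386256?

9+0+6+3+2+2+0+8+9+2+8+4+3+1+3+7+1+2+6+6+8+6+3+5+1+1+7+9+0+9+1+2+8+2+7+5+3+3+8+6+2+5+6 = 189

189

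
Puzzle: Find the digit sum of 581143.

5+8+1+1+4+3 = 22

22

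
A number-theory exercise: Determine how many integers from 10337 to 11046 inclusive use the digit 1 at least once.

The integers in [10337, 11046] that use the digit 1 at least once: 10337, 10338, 10339, 10340, 10341, 10342, …, 11045, 11046.
710 qualify.

710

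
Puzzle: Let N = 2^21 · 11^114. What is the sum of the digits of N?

521

2^21 · 11^114 = 109747848981463212465378526029028417442231510212992974507320084338392729123634745414771004454424629233586634365547460408901632
Sum of its 126 digits: 521.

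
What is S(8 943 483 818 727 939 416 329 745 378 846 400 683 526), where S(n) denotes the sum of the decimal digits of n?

8+9+4+3+4+8+3+8+1+8+7+2+7+9+3+9+4+1+6+3+2+9+7+4+5+3+7+8+8+4+6+4+0+0+6+8+3+5+2+6 = 204

204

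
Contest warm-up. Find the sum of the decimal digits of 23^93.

23^93 = 4372086539555000980287127355506913371582046817861840506438445979231555384501134266855234221725830165364561372235140990139433783
Sum of its 127 digits: 530.

530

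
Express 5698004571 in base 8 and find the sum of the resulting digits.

5698004571 in base 8 is 52350123133.
Digit sum: 5+2+3+5+0+1+2+3+1+3+3 = 28.

28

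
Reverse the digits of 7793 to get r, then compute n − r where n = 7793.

3816

Reverse of 7793 is 3977.
7793 − 3977 = 3816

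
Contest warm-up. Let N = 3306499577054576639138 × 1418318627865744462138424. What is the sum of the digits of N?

218

3306499577054576639138 × 1418318627865744462138424 = 4689669943166711540786523518068498670452038512
Sum of its 46 digits: 218.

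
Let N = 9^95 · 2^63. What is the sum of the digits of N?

9^95 · 2^63 = 41488537275740466976828476750703497634739096512251609632011453086919942233971055559163674235125129935209889792
Sum of its 110 digits: 513.

513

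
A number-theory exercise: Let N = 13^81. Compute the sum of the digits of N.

13^81 = 1695944113566709517484636187661516861140855543234405659039410058251625487462691115859137613
Sum of its 91 digits: 397.

397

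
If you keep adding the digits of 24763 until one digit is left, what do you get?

4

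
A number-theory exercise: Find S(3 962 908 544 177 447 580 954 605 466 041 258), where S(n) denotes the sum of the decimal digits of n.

3+9+6+2+9+0+8+5+4+4+1+7+7+4+4+7+5+8+0+9+5+4+6+0+5+4+6+6+0+4+1+2+5+8 = 158

158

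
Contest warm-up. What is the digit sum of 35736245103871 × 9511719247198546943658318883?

199

35736245103871 × 9511719247198546943658318883 = 339913130377094627148335149475747575696093
Sum of its 42 digits: 199.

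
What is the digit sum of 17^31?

170

17^31 = 139288917338851014461418017489467720433
Sum of its 39 digits: 170.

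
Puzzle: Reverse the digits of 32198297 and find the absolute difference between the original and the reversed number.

47090826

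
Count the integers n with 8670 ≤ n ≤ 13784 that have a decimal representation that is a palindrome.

The integers in [8670, 13784] that have a decimal representation that is a palindrome: 8778, 8888, 8998, 9009, 9119, 9229, …, 13631, 13731.
51 qualify.

51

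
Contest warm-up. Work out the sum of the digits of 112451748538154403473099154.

1+1+2+4+5+1+7+4+8+5+3+8+1+5+4+4+0+3+4+7+3+0+9+9+1+5+4 = 108

108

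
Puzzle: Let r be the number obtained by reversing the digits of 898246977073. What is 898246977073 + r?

1269026619971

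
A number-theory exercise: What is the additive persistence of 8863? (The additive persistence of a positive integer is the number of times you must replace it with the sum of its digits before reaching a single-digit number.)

2

8863 → 25 → 7 (2 steps)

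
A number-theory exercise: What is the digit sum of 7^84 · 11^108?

847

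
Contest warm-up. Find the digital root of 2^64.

7

The digital root of n equals n mod 9 (or 9 when 9 | n), so we need 2^64 mod 9.
2^64 ≡ 7 (mod 9), so the digital root is 7.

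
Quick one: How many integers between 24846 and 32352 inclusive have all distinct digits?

2502

The integers in [24846, 32352] that have all distinct digits: 24850, 24851, 24853, 24856, 24857, 24859, …, 32197, 32198.
2502 qualify.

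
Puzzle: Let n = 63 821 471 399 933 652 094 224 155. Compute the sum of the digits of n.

113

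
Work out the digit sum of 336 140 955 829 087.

70

3+3+6+1+4+0+9+5+5+8+2+9+0+8+7 = 70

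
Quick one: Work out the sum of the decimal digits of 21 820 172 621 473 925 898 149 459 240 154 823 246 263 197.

188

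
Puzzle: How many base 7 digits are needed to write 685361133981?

15

685361133981 in base 7 is 100341613342566, which has 15 digits.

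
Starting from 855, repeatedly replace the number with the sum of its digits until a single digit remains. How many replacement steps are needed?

855 → 18 → 9 (2 steps)

2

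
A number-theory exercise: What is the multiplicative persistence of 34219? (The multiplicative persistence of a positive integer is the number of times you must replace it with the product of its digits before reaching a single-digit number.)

3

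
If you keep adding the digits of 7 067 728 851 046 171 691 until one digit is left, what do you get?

7+0+6+7+7+2+8+8+5+1+0+4+6+1+7+1+6+9+1 = 86
8+6 = 14
1+4 = 5

5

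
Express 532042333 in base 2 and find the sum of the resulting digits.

18

532042333 in base 2 is 11111101101100101001001011101.
Digit sum: 1+1+1+1+1+1+0+1+1+0+1+1+0+0+1+0+1+0+0+1+0+0+1+0+1+1+1+0+1 = 18.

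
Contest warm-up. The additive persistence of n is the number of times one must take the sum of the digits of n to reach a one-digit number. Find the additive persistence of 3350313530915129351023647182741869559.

3

3350313530915129351023647182741869559 → 149 → 14 → 5 (3 steps)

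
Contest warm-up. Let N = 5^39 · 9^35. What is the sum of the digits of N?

234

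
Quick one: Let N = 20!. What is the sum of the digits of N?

20! = 2432902008176640000
Sum of its 19 digits: 54.

54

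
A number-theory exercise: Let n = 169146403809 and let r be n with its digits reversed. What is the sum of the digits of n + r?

Reversal of 169146403809 is 908304641961; 169146403809 + 908304641961 = 1077451045770.
Digit sum of 1077451045770: 1+0+7+7+4+5+1+0+4+5+7+7+0 = 48.

48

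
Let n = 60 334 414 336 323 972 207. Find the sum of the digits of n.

6+0+3+3+4+4+1+4+3+3+6+3+2+3+9+7+2+2+0+7 = 72

72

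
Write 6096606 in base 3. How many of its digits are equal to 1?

6096606 in base 3 is 102110201222020.
The digit 1 appears 4 times.

4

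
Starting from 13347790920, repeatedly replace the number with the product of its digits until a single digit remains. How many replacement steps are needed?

1

13347790920 → 0 (1 step)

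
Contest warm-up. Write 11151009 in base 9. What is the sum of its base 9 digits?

33

11151009 in base 9 is 22875270.
Digit sum: 2+2+8+7+5+2+7+0 = 33.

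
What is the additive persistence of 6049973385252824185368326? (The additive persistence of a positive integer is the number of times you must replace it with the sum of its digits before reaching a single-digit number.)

3

6049973385252824185368326 → 119 → 11 → 2 (3 steps)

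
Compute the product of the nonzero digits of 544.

5×4×4 = 80

80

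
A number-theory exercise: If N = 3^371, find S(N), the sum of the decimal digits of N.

801

3^371 = 1027981978176517631099155826982875536287894430558811184401340558151789530042702738847082175735494628410105715092614925774461618238071836894204719624175087168763213320596107859547
Sum of its 178 digits: 801.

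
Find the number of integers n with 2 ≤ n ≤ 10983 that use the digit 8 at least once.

3703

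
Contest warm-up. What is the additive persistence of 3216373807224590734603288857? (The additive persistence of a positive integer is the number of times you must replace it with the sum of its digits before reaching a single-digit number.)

3216373807224590734603288857 → 123 → 6 (2 steps)

2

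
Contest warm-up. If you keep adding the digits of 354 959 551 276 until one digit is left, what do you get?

7

3+5+4+9+5+9+5+5+1+2+7+6 = 61
6+1 = 7
(Equivalently, 354 959 551 276 mod 9 = 7.)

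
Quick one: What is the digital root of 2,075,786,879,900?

2+0+7+5+7+8+6+8+7+9+9+0+0 = 68
6+8 = 14
1+4 = 5

5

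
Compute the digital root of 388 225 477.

3+8+8+2+2+5+4+7+7 = 46
4+6 = 10
1+0 = 1

1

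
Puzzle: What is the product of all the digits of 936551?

4050

9×3×6×5×5×1 = 4050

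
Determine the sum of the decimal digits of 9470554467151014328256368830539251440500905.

9+4+7+0+5+5+4+4+6+7+1+5+1+0+1+4+3+2+8+2+5+6+3+6+8+8+3+0+5+3+9+2+5+1+4+4+0+5+0+0+9+0+5 = 169

169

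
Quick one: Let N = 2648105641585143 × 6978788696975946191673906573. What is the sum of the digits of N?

2648105641585143 × 6978788696975946191673906573 = 18480569719892632105998735310902923006844939
Sum of its 44 digits: 207.

207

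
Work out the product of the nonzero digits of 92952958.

583200

9×2×9×5×2×9×5×8 = 583200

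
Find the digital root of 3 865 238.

8

3+8+6+5+2+3+8 = 35
3+5 = 8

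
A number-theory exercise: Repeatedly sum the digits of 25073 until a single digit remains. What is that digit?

2+5+0+7+3 = 17
1+7 = 8

8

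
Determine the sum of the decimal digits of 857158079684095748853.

117

8+5+7+1+5+8+0+7+9+6+8+4+0+9+5+7+4+8+8+5+3 = 117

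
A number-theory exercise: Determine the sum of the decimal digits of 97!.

648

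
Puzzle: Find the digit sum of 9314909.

35

9+3+1+4+9+0+9 = 35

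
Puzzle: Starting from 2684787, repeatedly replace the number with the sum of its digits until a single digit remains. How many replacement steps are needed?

2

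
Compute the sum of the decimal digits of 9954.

9+9+5+4 = 27

27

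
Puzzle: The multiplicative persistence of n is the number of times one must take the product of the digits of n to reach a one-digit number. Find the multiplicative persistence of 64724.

4

64724 → 1344 → 48 → 32 → 6 (4 steps)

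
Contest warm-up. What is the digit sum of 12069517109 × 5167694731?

12069517109 × 5167694731 = 62371579969893652679
Sum of its 20 digits: 119.

119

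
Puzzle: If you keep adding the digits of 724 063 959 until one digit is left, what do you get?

9

7+2+4+0+6+3+9+5+9 = 45
4+5 = 9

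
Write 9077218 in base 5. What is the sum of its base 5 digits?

9077218 in base 5 is 4310432333.
Digit sum: 4+3+1+0+4+3+2+3+3+3 = 26.

26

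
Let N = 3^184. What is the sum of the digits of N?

414

3^184 = 6170365191715177779482467945369860501784408913594010934644126825341528124785676079587681
Sum of its 88 digits: 414.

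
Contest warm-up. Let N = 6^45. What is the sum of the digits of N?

162

6^45 = 103945637534048876111514866313854976
Sum of its 36 digits: 162.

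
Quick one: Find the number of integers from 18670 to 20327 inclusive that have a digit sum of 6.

The integers in [18670, 20327] that have a digit sum of 6: 20004, 20013, 20022, 20031, 20040, 20103, …, 20301, 20310.
14 qualify.

14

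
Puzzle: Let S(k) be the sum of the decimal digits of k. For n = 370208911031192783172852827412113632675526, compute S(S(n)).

First digit sum: 161.
1+6+1 = 8.

8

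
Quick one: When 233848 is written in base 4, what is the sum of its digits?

233848 in base 4 is 321011320.
Digit sum: 3+2+1+0+1+1+3+2+0 = 13.

13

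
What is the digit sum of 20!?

20! = 2432902008176640000
Sum of its 19 digits: 54.

54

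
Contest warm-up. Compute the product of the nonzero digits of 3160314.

3×1×6×3×1×4 = 216

216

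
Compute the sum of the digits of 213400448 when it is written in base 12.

52

213400448 in base 12 is 5B573768.
Digit sum: 5+11+5+7+3+7+6+8 = 52.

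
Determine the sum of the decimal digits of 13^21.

91

13^21 = 247064529073450392704413
Sum of its 24 digits: 91.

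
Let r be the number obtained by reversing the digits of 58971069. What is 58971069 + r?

154989054

Reverse of 58971069 is 96017985.
58971069 + 96017985 = 154989054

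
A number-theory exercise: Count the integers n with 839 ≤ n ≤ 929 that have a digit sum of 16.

The integers in [839, 929] that have a digit sum of 16: 844, 853, 862, 871, 880, 907, 916, 925.
8 qualify.

8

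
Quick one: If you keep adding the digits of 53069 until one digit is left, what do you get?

5

5+3+0+6+9 = 23
2+3 = 5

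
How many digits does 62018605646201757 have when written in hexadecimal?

14

62018605646201757 in base 16 is DC5597DF01C39D, which has 14 digits.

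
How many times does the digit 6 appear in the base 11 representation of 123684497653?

1

123684497653 in base 11 is 484AA746802.
The digit 6 appears 1 time.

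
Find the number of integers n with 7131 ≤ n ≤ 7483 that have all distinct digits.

199

The integers in [7131, 7483] that have all distinct digits: 7132, 7134, 7135, 7136, 7138, 7139, …, 7482, 7483.
199 qualify.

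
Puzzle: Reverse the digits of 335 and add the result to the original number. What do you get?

868

Reverse of 335 is 533.
335 + 533 = 868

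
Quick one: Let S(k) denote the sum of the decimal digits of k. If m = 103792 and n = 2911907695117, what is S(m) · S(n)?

1276

S(103792) = 1+0+3+7+9+2 = 22.
S(2911907695117) = 2+9+1+1+9+0+7+6+9+5+1+1+7 = 58.
22 · 58 = 1276.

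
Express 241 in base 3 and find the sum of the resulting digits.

9

241 in base 3 is 22221.
Digit sum: 2+2+2+2+1 = 9.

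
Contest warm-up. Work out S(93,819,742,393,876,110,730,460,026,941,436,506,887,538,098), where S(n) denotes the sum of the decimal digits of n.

9+3+8+1+9+7+4+2+3+9+3+8+7+6+1+1+0+7+3+0+4+6+0+0+2+6+9+4+1+4+3+6+5+0+6+8+8+7+5+3+8+0+9+8 = 203

203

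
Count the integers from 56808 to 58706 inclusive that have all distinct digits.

672

The integers in [56808, 58706] that have all distinct digits: 56809, 56810, 56812, 56813, 56814, 56817, …, 58704, 58706.
672 qualify.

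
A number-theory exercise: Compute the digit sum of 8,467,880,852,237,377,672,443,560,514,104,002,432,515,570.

8+4+6+7+8+8+0+8+5+2+2+3+7+3+7+7+6+7+2+4+4+3+5+6+0+5+1+4+1+0+4+0+0+2+4+3+2+5+1+5+5+7+0 = 171

171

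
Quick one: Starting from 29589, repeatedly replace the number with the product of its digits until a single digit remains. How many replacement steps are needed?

2

29589 → 6480 → 0 (2 steps)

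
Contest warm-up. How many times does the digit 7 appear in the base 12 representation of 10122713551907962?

3

10122713551907962 in base 12 is 7A73B585307098A.
The digit 7 appears 3 times.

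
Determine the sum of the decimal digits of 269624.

2+6+9+6+2+4 = 29

29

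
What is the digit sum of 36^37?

36^37 = 3829944921253794893077685127088430174646042802674934480896
Sum of its 58 digits: 279.

279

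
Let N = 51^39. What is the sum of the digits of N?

51^39 = 3937647794827817226011410499211692493767538271546065484704900479451
Sum of its 67 digits: 306.

306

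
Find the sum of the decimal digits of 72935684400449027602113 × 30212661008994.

144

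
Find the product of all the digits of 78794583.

7×8×7×9×4×5×8×3 = 1693440

1693440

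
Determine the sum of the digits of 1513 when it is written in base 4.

1513 in base 4 is 113221.
Digit sum: 1+1+3+2+2+1 = 10.

10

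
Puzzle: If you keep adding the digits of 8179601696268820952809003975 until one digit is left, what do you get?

8+1+7+9+6+0+1+6+9+6+2+6+8+8+2+0+9+5+2+8+0+9+0+0+3+9+7+5 = 136
1+3+6 = 10
1+0 = 1

1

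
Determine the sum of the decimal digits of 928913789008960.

79

9+2+8+9+1+3+7+8+9+0+0+8+9+6+0 = 79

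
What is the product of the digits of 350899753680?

0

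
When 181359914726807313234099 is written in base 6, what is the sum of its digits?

181359914726807313234099 in base 6 is 453110353352313534024402221323.
Digit sum: 4+5+3+1+1+0+3+5+3+3+5+2+3+1+3+5+3+4+0+2+4+4+0+2+2+2+1+3+2+3 = 79.

79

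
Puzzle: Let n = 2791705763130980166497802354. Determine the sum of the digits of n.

2+7+9+1+7+0+5+7+6+3+1+3+0+9+8+0+1+6+6+4+9+7+8+0+2+3+5+4 = 123

123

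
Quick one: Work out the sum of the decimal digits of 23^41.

23^41 = 67739389260745218861137988047774370539553852007909099223
Sum of its 56 digits: 272.

272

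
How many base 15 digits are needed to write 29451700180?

9

29451700180 in base 15 is B7591EA3A, which has 9 digits.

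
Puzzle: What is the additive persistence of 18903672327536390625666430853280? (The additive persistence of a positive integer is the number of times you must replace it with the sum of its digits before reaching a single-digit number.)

3

18903672327536390625666430853280 → 138 → 12 → 3 (3 steps)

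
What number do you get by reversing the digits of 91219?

Reversing 91219 gives 91219.

91219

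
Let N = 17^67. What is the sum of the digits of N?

17^67 = 27547217140113004110781593006840291996645123360044229169316532090500266429898209073
Sum of its 83 digits: 314.

314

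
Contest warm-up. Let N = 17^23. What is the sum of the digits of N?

17^23 = 19967568900859523802559065713
Sum of its 29 digits: 143.

143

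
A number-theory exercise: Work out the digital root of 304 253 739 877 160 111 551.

7

3+0+4+2+5+3+7+3+9+8+7+7+1+6+0+1+1+1+5+5+1 = 79
7+9 = 16
1+6 = 7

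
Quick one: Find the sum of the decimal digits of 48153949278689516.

4+8+1+5+3+9+4+9+2+7+8+6+8+9+5+1+6 = 95

95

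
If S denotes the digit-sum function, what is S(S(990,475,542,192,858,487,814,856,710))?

11

First digit sum: 137.
1+3+7 = 11.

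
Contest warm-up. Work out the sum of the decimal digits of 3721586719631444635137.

3+7+2+1+5+8+6+7+1+9+6+3+1+4+4+4+6+3+5+1+3+7 = 96

96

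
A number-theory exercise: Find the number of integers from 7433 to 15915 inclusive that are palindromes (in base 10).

85

The integers in [7433, 15915] that are palindromes (in base 10): 7447, 7557, 7667, 7777, 7887, 7997, …, 15751, 15851.
85 qualify.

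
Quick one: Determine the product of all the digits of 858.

320

8×5×8 = 320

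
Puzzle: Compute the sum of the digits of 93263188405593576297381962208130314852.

9+3+2+6+3+1+8+8+4+0+5+5+9+3+5+7+6+2+9+7+3+8+1+9+6+2+2+0+8+1+3+0+3+1+4+8+5+2 = 168

168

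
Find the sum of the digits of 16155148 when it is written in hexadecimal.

43

16155148 in base 16 is F6820C.
Digit sum: 15+6+8+2+0+12 = 43.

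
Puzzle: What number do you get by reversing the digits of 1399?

Reversing 1399 gives 9931.

9931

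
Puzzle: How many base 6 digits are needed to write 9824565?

9

9824565 in base 6 is 550324033, which has 9 digits.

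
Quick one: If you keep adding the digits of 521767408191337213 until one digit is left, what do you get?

7

5+2+1+7+6+7+4+0+8+1+9+1+3+3+7+2+1+3 = 70
7+0 = 7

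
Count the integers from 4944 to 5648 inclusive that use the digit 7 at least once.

134

The integers in [4944, 5648] that use the digit 7 at least once: 4947, 4957, 4967, 4970, 4971, 4972, …, 5637, 5647.
134 qualify.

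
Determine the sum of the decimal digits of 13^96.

424

13^96 = 86808413954902578113899124146033582025796522106191700214004730205740649831517648547259748010923363334343041
Sum of its 107 digits: 424.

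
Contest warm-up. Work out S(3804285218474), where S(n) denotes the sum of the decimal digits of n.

56

3+8+0+4+2+8+5+2+1+8+4+7+4 = 56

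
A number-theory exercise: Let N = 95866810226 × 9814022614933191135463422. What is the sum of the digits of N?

95866810226 × 9814022614933191135463422 = 940839043579472508252057335438553372
Sum of its 36 digits: 159.

159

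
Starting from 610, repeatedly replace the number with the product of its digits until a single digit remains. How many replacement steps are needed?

610 → 0 (1 step)

1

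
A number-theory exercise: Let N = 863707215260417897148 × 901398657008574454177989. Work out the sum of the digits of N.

225

863707215260417897148 × 901398657008574454177989 = 778544523884356415688420265052858778287475372
Sum of its 45 digits: 225.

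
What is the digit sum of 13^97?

13^97 = 1128509381413733515480688613898436566335354787380492102782061492674628447809729431114376724142003723346459533
Sum of its 109 digits: 472.

472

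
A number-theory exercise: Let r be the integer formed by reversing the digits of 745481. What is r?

184547

Reversing 745481 gives 184547.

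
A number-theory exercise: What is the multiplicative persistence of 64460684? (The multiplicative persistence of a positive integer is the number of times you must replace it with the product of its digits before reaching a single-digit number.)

1

64460684 → 0 (1 step)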